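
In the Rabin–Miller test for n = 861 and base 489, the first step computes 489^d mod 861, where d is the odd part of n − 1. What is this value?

n − 1 = 860 = 2^2 · 215, so s = 2 and d = 215.
By repeated squaring, 489^215 ≡ 27 (mod 861).

27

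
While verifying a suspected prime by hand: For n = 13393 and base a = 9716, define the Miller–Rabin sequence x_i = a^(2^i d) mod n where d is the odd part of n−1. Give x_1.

n − 1 = 13392 = 2^4 · 837, so s = 4 and d = 837.
x_0 = 9716^837 mod 13393 = 12986.
x_1 = 12986^2 mod 13393 = 4933.

4933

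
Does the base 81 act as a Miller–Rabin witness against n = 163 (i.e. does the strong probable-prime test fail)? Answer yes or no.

no

n − 1 = 162 = 2^1 · 81, so s = 1 and d = 81.
x_0 = 81^81 mod 163 = 1.
x_0 = 1, so 81 is not a witness.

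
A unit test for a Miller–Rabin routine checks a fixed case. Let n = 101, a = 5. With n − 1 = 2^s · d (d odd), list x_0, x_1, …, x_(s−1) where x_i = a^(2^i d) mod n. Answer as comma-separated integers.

1, 1

n − 1 = 100 = 2^2 · 25, so s = 2 and d = 25.
x_0 = 5^25 mod 101 = 1.
x_1 = 1^2 mod 101 = 1.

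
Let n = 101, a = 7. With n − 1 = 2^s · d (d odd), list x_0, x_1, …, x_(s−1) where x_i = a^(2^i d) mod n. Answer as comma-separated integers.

n − 1 = 100 = 2^2 · 25, so s = 2 and d = 25.
x_0 = 7^25 mod 101 = 10.
x_1 = 10^2 mod 101 = 100.

10, 100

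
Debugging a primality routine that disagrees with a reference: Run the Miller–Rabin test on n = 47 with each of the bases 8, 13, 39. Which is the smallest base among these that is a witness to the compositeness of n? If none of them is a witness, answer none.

none

n − 1 = 46 = 2^1 · 23, so s = 1 and d = 23.
Base 8: x_0 = 8^23 mod 47 = 1. x_0 = 1, so 8 is not a witness.
Base 13: x_0 = 13^23 mod 47 = 46. x_0 = 46 ≡ −1, so 13 is not a witness.
Base 39: x_0 = 39^23 mod 47 = 46. x_0 = 46 ≡ −1, so 39 is not a witness.
No listed base is a witness for 47.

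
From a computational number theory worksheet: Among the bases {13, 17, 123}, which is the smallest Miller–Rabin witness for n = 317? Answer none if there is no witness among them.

none

n − 1 = 316 = 2^2 · 79, so s = 2 and d = 79.
Base 13: x_0 = 13^79 mod 317 = 203. x_0 is neither 1 nor 316, so continue squaring. x_1 = 203^2 mod 317 = 316. x_1 ≡ −1, so 13 is not a witness.
Base 17: x_0 = 17^79 mod 317 = 114. x_0 is neither 1 nor 316, so continue squaring. x_1 = 114^2 mod 317 = 316. x_1 ≡ −1, so 17 is not a witness.
Base 123: x_0 = 123^79 mod 317 = 316. x_0 = 316 ≡ −1, so 123 is not a witness.
No listed base is a witness for 317.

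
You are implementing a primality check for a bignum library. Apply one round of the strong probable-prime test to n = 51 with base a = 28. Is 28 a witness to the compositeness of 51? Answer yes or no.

n − 1 = 50 = 2^1 · 25, so s = 1 and d = 25.
Repeated squaring mod 51: 28^1 ≡ 28, 28^2 ≡ 19, 28^4 ≡ 4, 28^8 ≡ 16, 28^16 ≡ 1.
25 = 16 + 8 + 1, so 28^25 ≡ 1·16·28 ≡ 40 (mod 51).
x_0 = 28^25 mod 51 = 40.
x_0 ∉ {1, 50} and s = 1, so 28 is a Miller–Rabin witness and 51 is composite.

yes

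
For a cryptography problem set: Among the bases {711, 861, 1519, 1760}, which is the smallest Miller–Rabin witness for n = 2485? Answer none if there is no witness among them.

861

n − 1 = 2484 = 2^2 · 621, so s = 2 and d = 621.
Base 711: x_0 = 711^621 mod 2485 = 1. x_0 = 1, so 711 is not a witness.
Base 861: x_0 = 861^621 mod 2485 = 1316. x_0 is neither 1 nor 2484, so continue squaring. x_1 = 1316^2 mod 2485 = 2296. Reached i = s−1 = 1 without hitting −1: 861 is a Miller–Rabin witness and 2485 is composite.
Base 1519: x_0 = 1519^621 mod 2485 = 2254. x_0 is neither 1 nor 2484, so continue squaring. x_1 = 2254^2 mod 2485 = 1176. Reached i = s−1 = 1 without hitting −1: 1519 is a Miller–Rabin witness and 2485 is composite.
Base 1760: x_0 = 1760^621 mod 2485 = 510. x_0 is neither 1 nor 2484, so continue squaring. x_1 = 510^2 mod 2485 = 1660. Reached i = s−1 = 1 without hitting −1: 1760 is a Miller–Rabin witness and 2485 is composite.
The smallest witness among the given bases is 861.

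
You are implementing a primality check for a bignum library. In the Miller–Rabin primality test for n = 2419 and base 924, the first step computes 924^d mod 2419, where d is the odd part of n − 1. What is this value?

1675

n − 1 = 2418 = 2^1 · 1209, so s = 1 and d = 1209.
Repeated squaring mod 2419: 924^1 ≡ 924, 924^2 ≡ 2288, 924^4 ≡ 228, 924^8 ≡ 1185, 924^16 ≡ 1205, 924^32 ≡ 625, 924^64 ≡ 1166, 924^128 ≡ 78, 924^256 ≡ 1246, 924^512 ≡ 1937, 924^1024 ≡ 100.
1209 = 1024 + 128 + 32 + 16 + 8 + 1, so 924^1209 ≡ 100·78·625·1205·1185·924 ≡ 1675 (mod 2419).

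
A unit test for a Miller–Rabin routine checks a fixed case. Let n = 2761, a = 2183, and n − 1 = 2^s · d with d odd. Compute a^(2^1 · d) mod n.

1629

n − 1 = 2760 = 2^3 · 345, so s = 3 and d = 345.
x_0 = 2183^345 mod 2761 = 276.
x_1 = 276^2 mod 2761 = 1629.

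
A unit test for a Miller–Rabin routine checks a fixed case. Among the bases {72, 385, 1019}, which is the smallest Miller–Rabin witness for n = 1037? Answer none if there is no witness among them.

385

n − 1 = 1036 = 2^2 · 259, so s = 2 and d = 259.
Base 72: x_0 = 72^259 mod 1037 = 965. x_0 is neither 1 nor 1036, so continue squaring. x_1 = 965^2 mod 1037 = 1036. x_1 ≡ −1, so 72 is not a witness.
Base 385: x_0 = 385^259 mod 1037 = 158. x_0 is neither 1 nor 1036, so continue squaring. x_1 = 158^2 mod 1037 = 76. Reached i = s−1 = 1 without hitting −1: 385 is a Miller–Rabin witness and 1037 is composite.
Base 1019: x_0 = 1019^259 mod 1037 = 543. x_0 is neither 1 nor 1036, so continue squaring. x_1 = 543^2 mod 1037 = 341. Reached i = s−1 = 1 without hitting −1: 1019 is a Miller–Rabin witness and 1037 is composite.
The smallest witness among the given bases is 385.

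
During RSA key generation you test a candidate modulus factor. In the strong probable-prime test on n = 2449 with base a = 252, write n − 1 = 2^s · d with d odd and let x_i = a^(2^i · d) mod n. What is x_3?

n − 1 = 2448 = 2^4 · 153, so s = 4 and d = 153.
x_0 = 252^153 mod 2449 = 219.
x_1 = 219^2 mod 2449 = 1430.
x_2 = 1430^2 mod 2449 = 2434.
x_3 = 2434^2 mod 2449 = 225.

225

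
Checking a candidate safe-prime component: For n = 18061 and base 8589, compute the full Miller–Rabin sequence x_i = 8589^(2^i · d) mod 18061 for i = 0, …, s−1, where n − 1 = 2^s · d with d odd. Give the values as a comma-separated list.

n − 1 = 18060 = 2^2 · 4515, so s = 2 and d = 4515.
x_0 = 8589^4515 mod 18061 = 11443.
x_1 = 11443^2 mod 18061 = 18060.

11443, 18060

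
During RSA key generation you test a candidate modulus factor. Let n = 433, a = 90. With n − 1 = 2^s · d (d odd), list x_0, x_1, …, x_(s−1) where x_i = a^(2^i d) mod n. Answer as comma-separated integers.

282, 285, 254, 432

n − 1 = 432 = 2^4 · 27, so s = 4 and d = 27.
x_0 = 90^27 mod 433 = 282.
x_1 = 282^2 mod 433 = 285.
x_2 = 285^2 mod 433 = 254.
x_3 = 254^2 mod 433 = 432.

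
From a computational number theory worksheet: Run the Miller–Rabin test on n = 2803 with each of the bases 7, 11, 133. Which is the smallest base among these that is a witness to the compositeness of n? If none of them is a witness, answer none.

none

n − 1 = 2802 = 2^1 · 1401, so s = 1 and d = 1401.
Base 7: x_0 = 7^1401 mod 2803 = 1. x_0 = 1, so 7 is not a witness.
Base 11: x_0 = 11^1401 mod 2803 = 2802. x_0 = 2802 ≡ −1, so 11 is not a witness.
Base 133: x_0 = 133^1401 mod 2803 = 1. x_0 = 1, so 133 is not a witness.
No listed base is a witness for 2803.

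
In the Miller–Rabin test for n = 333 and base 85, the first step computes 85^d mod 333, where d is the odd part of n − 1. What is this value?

n − 1 = 332 = 2^2 · 83, so s = 2 and d = 83.
Repeated squaring mod 333: 85^1 ≡ 85, 85^2 ≡ 232, 85^4 ≡ 211, 85^8 ≡ 232, 85^16 ≡ 211, 85^32 ≡ 232, 85^64 ≡ 211.
83 = 64 + 16 + 2 + 1, so 85^83 ≡ 211·211·232·85 ≡ 286 (mod 333).

286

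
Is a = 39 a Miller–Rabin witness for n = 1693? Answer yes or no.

no

n − 1 = 1692 = 2^2 · 423, so s = 2 and d = 423.
x_0 = 39^423 mod 1693 = 1692.
x_0 = 1692 ≡ −1, so 39 is not a witness.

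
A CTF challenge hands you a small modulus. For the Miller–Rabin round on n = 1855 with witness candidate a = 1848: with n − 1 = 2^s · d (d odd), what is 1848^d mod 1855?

n − 1 = 1854 = 2^1 · 927, so s = 1 and d = 927.
Repeated squaring mod 1855: 1848^1 ≡ 1848, 1848^2 ≡ 49, 1848^4 ≡ 546, 1848^8 ≡ 1316, 1848^16 ≡ 1141, 1848^32 ≡ 1526, 1848^64 ≡ 651, 1848^128 ≡ 861, 1848^256 ≡ 1176, 1848^512 ≡ 1001.
927 = 512 + 256 + 128 + 16 + 8 + 4 + 2 + 1, so 1848^927 ≡ 1001·1176·861·1141·1316·546·49·1848 ≡ 917 (mod 1855).

917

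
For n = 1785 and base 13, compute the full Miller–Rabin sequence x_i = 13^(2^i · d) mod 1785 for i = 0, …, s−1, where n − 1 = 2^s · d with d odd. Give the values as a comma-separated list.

412, 169, 1

n − 1 = 1784 = 2^3 · 223, so s = 3 and d = 223.
x_0 = 13^223 mod 1785 = 412.
x_1 = 412^2 mod 1785 = 169.
x_2 = 169^2 mod 1785 = 1.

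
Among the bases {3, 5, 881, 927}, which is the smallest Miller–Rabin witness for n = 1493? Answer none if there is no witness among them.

n − 1 = 1492 = 2^2 · 373, so s = 2 and d = 373.
Base 3: x_0 = 3^373 mod 1493 = 1061. x_0 is neither 1 nor 1492, so continue squaring. x_1 = 1061^2 mod 1493 = 1492. x_1 ≡ −1, so 3 is not a witness.
Base 5: x_0 = 5^373 mod 1493 = 1061. x_0 is neither 1 nor 1492, so continue squaring. x_1 = 1061^2 mod 1493 = 1492. x_1 ≡ −1, so 5 is not a witness.
Base 881: x_0 = 881^373 mod 1493 = 432. x_0 is neither 1 nor 1492, so continue squaring. x_1 = 432^2 mod 1493 = 1492. x_1 ≡ −1, so 881 is not a witness.
Base 927: x_0 = 927^373 mod 1493 = 1061. x_0 is neither 1 nor 1492, so continue squaring. x_1 = 1061^2 mod 1493 = 1492. x_1 ≡ −1, so 927 is not a witness.
No listed base is a witness for 1493.

none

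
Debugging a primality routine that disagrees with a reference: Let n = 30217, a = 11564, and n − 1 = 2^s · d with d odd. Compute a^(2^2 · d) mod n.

11203

n − 1 = 30216 = 2^3 · 3777, so s = 3 and d = 3777.
x_0 = 11564^3777 mod 30217 = 20700.
x_1 = 20700^2 mod 30217 = 12940.
x_2 = 12940^2 mod 30217 = 11203.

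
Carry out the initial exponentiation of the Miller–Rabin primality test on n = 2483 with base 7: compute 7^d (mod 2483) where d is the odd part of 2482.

2299

n − 1 = 2482 = 2^1 · 1241, so s = 1 and d = 1241.
Repeated squaring mod 2483: 7^1 ≡ 7, 7^2 ≡ 49, 7^4 ≡ 2401, 7^8 ≡ 1758, 7^16 ≡ 1712, 7^32 ≡ 1004, 7^64 ≡ 2401, 7^128 ≡ 1758, 7^256 ≡ 1712, 7^512 ≡ 1004, 7^1024 ≡ 2401.
1241 = 1024 + 128 + 64 + 16 + 8 + 1, so 7^1241 ≡ 2401·1758·2401·1712·1758·7 ≡ 2299 (mod 2483).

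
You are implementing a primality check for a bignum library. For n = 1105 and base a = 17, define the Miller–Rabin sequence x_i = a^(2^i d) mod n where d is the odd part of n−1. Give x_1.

n − 1 = 1104 = 2^4 · 69, so s = 4 and d = 69.
x_0 = 17^69 mod 1105 = 272.
x_1 = 272^2 mod 1105 = 1054.

1054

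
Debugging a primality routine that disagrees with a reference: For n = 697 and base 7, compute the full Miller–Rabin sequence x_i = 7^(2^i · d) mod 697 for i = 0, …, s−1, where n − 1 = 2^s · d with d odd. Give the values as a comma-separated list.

386, 535, 455

n − 1 = 696 = 2^3 · 87, so s = 3 and d = 87.
x_0 = 7^87 mod 697 = 386.
x_1 = 386^2 mod 697 = 535.
x_2 = 535^2 mod 697 = 455.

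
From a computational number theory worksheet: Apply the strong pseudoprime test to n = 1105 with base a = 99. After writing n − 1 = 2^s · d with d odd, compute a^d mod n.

879

n − 1 = 1104 = 2^4 · 69, so s = 4 and d = 69.
99^69 mod 1105 = 879.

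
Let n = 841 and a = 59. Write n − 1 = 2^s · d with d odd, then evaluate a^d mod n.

n − 1 = 840 = 2^3 · 105, so s = 3 and d = 105.
By repeated squaring, 59^105 ≡ 204 (mod 841).

204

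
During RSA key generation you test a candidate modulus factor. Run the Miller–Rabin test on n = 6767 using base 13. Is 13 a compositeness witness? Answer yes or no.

yes

n − 1 = 6766 = 2^1 · 3383, so s = 1 and d = 3383.
x_0 = 13^3383 mod 6767 = 4768.
x_0 ∉ {1, 6766} and s = 1, so 13 is a Miller–Rabin witness and 6767 is composite.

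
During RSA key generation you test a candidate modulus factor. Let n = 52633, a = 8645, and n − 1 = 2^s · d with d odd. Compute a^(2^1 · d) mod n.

37184

n − 1 = 52632 = 2^3 · 6579, so s = 3 and d = 6579.
Repeated squaring mod 52633: 8645^1 ≡ 8645, 8645^2 ≡ 49798, 8645^4 ≡ 37009, 8645^8 ≡ 50155, 8645^16 ≡ 35056, 8645^32 ≡ 47852, 8645^64 ≡ 15239, 8645^128 ≡ 10325, 8645^256 ≡ 23800, 8645^512 ≡ 3654, 8645^1024 ≡ 35567, 8645^2048 ≡ 29967, 8645^4096 ≡ 49476.
6579 = 4096 + 2048 + 256 + 128 + 32 + 16 + 2 + 1, so 8645^6579 ≡ 49476·29967·23800·10325·47852·35056·49798·8645 ≡ 18333 (mod 52633).
x_0 = 18333.
x_1 = 18333^2 mod 52633 = 37184.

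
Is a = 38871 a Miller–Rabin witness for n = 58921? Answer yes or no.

n − 1 = 58920 = 2^3 · 7365, so s = 3 and d = 7365.
x_0 = 38871^7365 mod 58921 = 41479.
x_0 is neither 1 nor 58920, so continue squaring.
x_1 = 41479^2 mod 58921 = 14241.
x_2 = 14241^2 mod 58921 = 58920.
x_2 ≡ −1, so 38871 is not a witness.

no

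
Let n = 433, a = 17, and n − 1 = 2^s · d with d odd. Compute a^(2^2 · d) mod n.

n − 1 = 432 = 2^4 · 27, so s = 4 and d = 27.
x_0 = 17^27 mod 433 = 1.
x_1 = 1^2 mod 433 = 1.
x_2 = 1^2 mod 433 = 1.

1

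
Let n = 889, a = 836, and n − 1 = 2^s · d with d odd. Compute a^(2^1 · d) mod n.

n − 1 = 888 = 2^3 · 111, so s = 3 and d = 111.
x_0 = 836^111 mod 889 = 244.
x_1 = 244^2 mod 889 = 862.

862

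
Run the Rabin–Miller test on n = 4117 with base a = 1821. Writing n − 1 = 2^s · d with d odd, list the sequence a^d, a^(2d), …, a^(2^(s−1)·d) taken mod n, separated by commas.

n − 1 = 4116 = 2^2 · 1029, so s = 2 and d = 1029.
x_0 = 1821^1029 mod 4117 = 1497.
x_1 = 1497^2 mod 4117 = 1361.

1497, 1361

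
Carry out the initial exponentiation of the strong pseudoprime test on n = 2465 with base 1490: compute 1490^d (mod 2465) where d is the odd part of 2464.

n − 1 = 2464 = 2^5 · 77, so s = 5 and d = 77.
1490^77 mod 2465 = 75.

75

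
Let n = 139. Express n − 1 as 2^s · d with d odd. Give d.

Halving: 138 → 69; 69 is odd.
So 138 = 2^1 · 69.

69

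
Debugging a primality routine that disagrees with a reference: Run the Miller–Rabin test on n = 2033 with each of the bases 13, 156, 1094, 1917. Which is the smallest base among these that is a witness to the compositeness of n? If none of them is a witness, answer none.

n − 1 = 2032 = 2^4 · 127, so s = 4 and d = 127.
Base 13: x_0 = 13^127 mod 2033 = 1267. x_0 is neither 1 nor 2032, so continue squaring. x_1 = 1267^2 mod 2033 = 1252. x_2 = 1252^2 mod 2033 = 61. x_3 = 61^2 mod 2033 = 1688. Reached i = s−1 = 3 without hitting −1: 13 is a Miller–Rabin witness and 2033 is composite.
Base 156: x_0 = 156^127 mod 2033 = 1942. x_0 is neither 1 nor 2032, so continue squaring. x_1 = 1942^2 mod 2033 = 149. x_2 = 149^2 mod 2033 = 1871. x_3 = 1871^2 mod 2033 = 1848. Reached i = s−1 = 3 without hitting −1: 156 is a Miller–Rabin witness and 2033 is composite.
Base 1094: x_0 = 1094^127 mod 2033 = 448. x_0 is neither 1 nor 2032, so continue squaring. x_1 = 448^2 mod 2033 = 1470. x_2 = 1470^2 mod 2033 = 1854. x_3 = 1854^2 mod 2033 = 1546. Reached i = s−1 = 3 without hitting −1: 1094 is a Miller–Rabin witness and 2033 is composite.
Base 1917: x_0 = 1917^127 mod 2033 = 302. x_0 is neither 1 nor 2032, so continue squaring. x_1 = 302^2 mod 2033 = 1752. x_2 = 1752^2 mod 2033 = 1707. x_3 = 1707^2 mod 2033 = 560. Reached i = s−1 = 3 without hitting −1: 1917 is a Miller–Rabin witness and 2033 is composite.
The smallest witness among the given bases is 13.

13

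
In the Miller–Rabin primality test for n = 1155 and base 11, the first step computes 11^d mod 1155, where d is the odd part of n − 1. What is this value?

n − 1 = 1154 = 2^1 · 577, so s = 1 and d = 577.
11^577 mod 1155 = 11.

11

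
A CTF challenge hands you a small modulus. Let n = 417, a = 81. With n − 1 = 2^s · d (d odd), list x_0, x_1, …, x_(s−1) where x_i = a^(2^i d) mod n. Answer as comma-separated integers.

177, 54, 414, 9, 81

n − 1 = 416 = 2^5 · 13, so s = 5 and d = 13.
x_0 = 81^13 mod 417 = 177.
x_1 = 177^2 mod 417 = 54.
x_2 = 54^2 mod 417 = 414.
x_3 = 414^2 mod 417 = 9.
x_4 = 9^2 mod 417 = 81.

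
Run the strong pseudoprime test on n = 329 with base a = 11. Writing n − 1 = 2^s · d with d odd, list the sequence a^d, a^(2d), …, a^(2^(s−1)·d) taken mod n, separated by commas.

107, 263, 79

n − 1 = 328 = 2^3 · 41, so s = 3 and d = 41.
x_0 = 11^41 mod 329 = 107.
x_1 = 107^2 mod 329 = 263.
x_2 = 263^2 mod 329 = 79.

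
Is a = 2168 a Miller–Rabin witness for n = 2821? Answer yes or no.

n − 1 = 2820 = 2^2 · 705, so s = 2 and d = 705.
Repeated squaring mod 2821: 2168^1 ≡ 2168, 2168^2 ≡ 438, 2168^4 ≡ 16, 2168^8 ≡ 256, 2168^16 ≡ 653, 2168^32 ≡ 438, 2168^64 ≡ 16, 2168^128 ≡ 256, 2168^256 ≡ 653, 2168^512 ≡ 438.
705 = 512 + 128 + 64 + 1, so 2168^705 ≡ 438·256·16·2168 ≡ 2820 (mod 2821).
x_0 = 2168^705 mod 2821 = 2820.
x_0 = 2820 ≡ −1, so 2168 is not a witness.

no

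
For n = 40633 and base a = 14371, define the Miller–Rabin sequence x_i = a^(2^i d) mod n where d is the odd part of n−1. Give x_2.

n − 1 = 40632 = 2^3 · 5079, so s = 3 and d = 5079.
Repeated squaring mod 40633: 14371^1 ≡ 14371, 14371^2 ≡ 28735, 14371^4 ≡ 37665, 14371^8 ≡ 32296, 14371^16 ≡ 23139, 14371^32 ≡ 32913, 14371^64 ≡ 30422, 14371^128 ≡ 243, 14371^256 ≡ 18416, 14371^512 ≡ 26038, 14371^1024 ≡ 15839, 14371^2048 ≡ 5779, 14371^4096 ≡ 37148.
5079 = 4096 + 512 + 256 + 128 + 64 + 16 + 4 + 2 + 1, so 14371^5079 ≡ 37148·26038·18416·243·30422·23139·37665·28735·14371 ≡ 6230 (mod 40633).
x_0 = 6230.
x_1 = 6230^2 mod 40633 = 8385.
x_2 = 8385^2 mod 40633 = 13135.

13135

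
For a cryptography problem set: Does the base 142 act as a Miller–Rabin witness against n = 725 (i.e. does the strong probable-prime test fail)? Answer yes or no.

yes

n − 1 = 724 = 2^2 · 181, so s = 2 and d = 181.
x_0 = 142^181 mod 725 = 242.
x_0 is neither 1 nor 724, so continue squaring.
x_1 = 242^2 mod 725 = 564.
Reached i = s−1 = 1 without hitting −1: 142 is a Miller–Rabin witness and 725 is composite.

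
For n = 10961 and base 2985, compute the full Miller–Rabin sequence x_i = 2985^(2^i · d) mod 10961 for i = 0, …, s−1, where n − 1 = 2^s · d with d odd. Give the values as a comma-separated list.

7156, 9505, 4463, 2232

n − 1 = 10960 = 2^4 · 685, so s = 4 and d = 685.
x_0 = 2985^685 mod 10961 = 7156.
x_1 = 7156^2 mod 10961 = 9505.
x_2 = 9505^2 mod 10961 = 4463.
x_3 = 4463^2 mod 10961 = 2232.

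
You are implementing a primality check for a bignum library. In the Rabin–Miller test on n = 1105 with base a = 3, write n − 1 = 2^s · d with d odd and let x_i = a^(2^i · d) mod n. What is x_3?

n − 1 = 1104 = 2^4 · 69, so s = 4 and d = 69.
By repeated squaring, 3^69 ≡ 1093 (mod 1105).
x_0 = 1093.
x_1 = 1093^2 mod 1105 = 144.
x_2 = 144^2 mod 1105 = 846.
x_3 = 846^2 mod 1105 = 781.

781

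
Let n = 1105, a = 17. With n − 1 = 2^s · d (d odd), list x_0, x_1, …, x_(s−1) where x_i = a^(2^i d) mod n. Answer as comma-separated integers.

n − 1 = 1104 = 2^4 · 69, so s = 4 and d = 69.
x_0 = 17^69 mod 1105 = 272.
x_1 = 272^2 mod 1105 = 1054.
x_2 = 1054^2 mod 1105 = 391.
x_3 = 391^2 mod 1105 = 391.

272, 1054, 391, 391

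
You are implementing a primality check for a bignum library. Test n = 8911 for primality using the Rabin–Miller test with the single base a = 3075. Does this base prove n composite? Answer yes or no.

no

n − 1 = 8910 = 2^1 · 4455, so s = 1 and d = 4455.
x_0 = 3075^4455 mod 8911 = 1.
x_0 = 1, so 3075 is not a witness.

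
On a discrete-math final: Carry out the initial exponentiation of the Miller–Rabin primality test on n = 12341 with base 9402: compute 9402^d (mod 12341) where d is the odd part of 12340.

9017

n − 1 = 12340 = 2^2 · 3085, so s = 2 and d = 3085.
9402^3085 mod 12341 = 9017.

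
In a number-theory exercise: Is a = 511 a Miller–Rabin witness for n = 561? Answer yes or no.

no

n − 1 = 560 = 2^4 · 35, so s = 4 and d = 35.
x_0 = 511^35 mod 561 = 1.
x_0 = 1, so 511 is not a witness.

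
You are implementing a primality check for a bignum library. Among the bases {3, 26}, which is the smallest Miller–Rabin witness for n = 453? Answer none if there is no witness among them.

n − 1 = 452 = 2^2 · 113, so s = 2 and d = 113.
Base 3: x_0 = 3^113 mod 453 = 216. x_0 is neither 1 nor 452, so continue squaring. x_1 = 216^2 mod 453 = 450. Reached i = s−1 = 1 without hitting −1: 3 is a Miller–Rabin witness and 453 is composite.
Base 26: x_0 = 26^113 mod 453 = 329. x_0 is neither 1 nor 452, so continue squaring. x_1 = 329^2 mod 453 = 427. Reached i = s−1 = 1 without hitting −1: 26 is a Miller–Rabin witness and 453 is composite.
The smallest witness among the given bases is 3.

3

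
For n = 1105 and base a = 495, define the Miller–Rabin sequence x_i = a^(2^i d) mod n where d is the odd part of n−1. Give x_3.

885

n − 1 = 1104 = 2^4 · 69, so s = 4 and d = 69.
Repeated squaring mod 1105: 495^1 ≡ 495, 495^2 ≡ 820, 495^4 ≡ 560, 495^8 ≡ 885, 495^16 ≡ 885, 495^32 ≡ 885, 495^64 ≡ 885.
69 = 64 + 4 + 1, so 495^69 ≡ 885·560·495 ≡ 950 (mod 1105).
x_0 = 950.
x_1 = 950^2 mod 1105 = 820.
x_2 = 820^2 mod 1105 = 560.
x_3 = 560^2 mod 1105 = 885.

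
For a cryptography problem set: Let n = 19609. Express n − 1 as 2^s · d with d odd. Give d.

Halving: 19608 → 9804 → 4902 → 2451; 2451 is odd.
So 19608 = 2^3 · 2451.

2451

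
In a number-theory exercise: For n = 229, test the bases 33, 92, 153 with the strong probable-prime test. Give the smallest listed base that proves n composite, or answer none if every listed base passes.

none

n − 1 = 228 = 2^2 · 57, so s = 2 and d = 57.
Base 33: x_0 = 33^57 mod 229 = 228. x_0 = 228 ≡ −1, so 33 is not a witness.
Base 92: x_0 = 92^57 mod 229 = 107. x_0 is neither 1 nor 228, so continue squaring. x_1 = 107^2 mod 229 = 228. x_1 ≡ −1, so 92 is not a witness.
Base 153: x_0 = 153^57 mod 229 = 1. x_0 = 1, so 153 is not a witness.
No listed base is a witness for 229.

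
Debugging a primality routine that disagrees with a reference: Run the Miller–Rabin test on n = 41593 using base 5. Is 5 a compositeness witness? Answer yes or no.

no

n − 1 = 41592 = 2^3 · 5199, so s = 3 and d = 5199.
x_0 = 5^5199 mod 41593 = 12638.
x_0 is neither 1 nor 41592, so continue squaring.
x_1 = 12638^2 mod 41593 = 1924.
x_2 = 1924^2 mod 41593 = 41592.
x_2 ≡ −1, so 5 is not a witness.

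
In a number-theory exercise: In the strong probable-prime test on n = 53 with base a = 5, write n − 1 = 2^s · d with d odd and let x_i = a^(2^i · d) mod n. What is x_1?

52

n − 1 = 52 = 2^2 · 13, so s = 2 and d = 13.
x_0 = 5^13 mod 53 = 23.
x_1 = 23^2 mod 53 = 52.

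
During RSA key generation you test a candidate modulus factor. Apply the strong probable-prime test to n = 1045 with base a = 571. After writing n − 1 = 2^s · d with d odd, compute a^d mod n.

n − 1 = 1044 = 2^2 · 261, so s = 2 and d = 261.
By repeated squaring, 571^261 ≡ 571 (mod 1045).

571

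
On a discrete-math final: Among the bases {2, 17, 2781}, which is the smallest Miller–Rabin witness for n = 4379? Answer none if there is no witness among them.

n − 1 = 4378 = 2^1 · 2189, so s = 1 and d = 2189.
Base 2: x_0 = 2^2189 mod 4379 = 1888. x_0 ∉ {1, 4378} and s = 1, so 2 is a Miller–Rabin witness and 4379 is composite.
Base 17: x_0 = 17^2189 mod 4379 = 1496. x_0 ∉ {1, 4378} and s = 1, so 17 is a Miller–Rabin witness and 4379 is composite.
Base 2781: x_0 = 2781^2189 mod 4379 = 2512. x_0 ∉ {1, 4378} and s = 1, so 2781 is a Miller–Rabin witness and 4379 is composite.
The smallest witness among the given bases is 2.

2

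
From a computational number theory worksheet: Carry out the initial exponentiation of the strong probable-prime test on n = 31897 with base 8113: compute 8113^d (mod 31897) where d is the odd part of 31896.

n − 1 = 31896 = 2^3 · 3987, so s = 3 and d = 3987.
8113^3987 mod 31897 = 27406.

27406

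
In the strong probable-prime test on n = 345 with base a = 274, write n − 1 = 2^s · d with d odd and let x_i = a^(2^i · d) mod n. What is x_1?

n − 1 = 344 = 2^3 · 43, so s = 3 and d = 43.
Repeated squaring mod 345: 274^1 ≡ 274, 274^2 ≡ 211, 274^4 ≡ 16, 274^8 ≡ 256, 274^16 ≡ 331, 274^32 ≡ 196.
43 = 32 + 8 + 2 + 1, so 274^43 ≡ 196·256·211·274 ≡ 34 (mod 345).
x_0 = 34.
x_1 = 34^2 mod 345 = 121.

121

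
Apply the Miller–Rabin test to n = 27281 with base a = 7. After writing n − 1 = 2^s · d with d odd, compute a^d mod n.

n − 1 = 27280 = 2^4 · 1705, so s = 4 and d = 1705.
7^1705 mod 27281 = 6290.

6290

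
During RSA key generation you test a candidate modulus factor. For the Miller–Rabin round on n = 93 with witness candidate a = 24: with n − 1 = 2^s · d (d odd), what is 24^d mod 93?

21

n − 1 = 92 = 2^2 · 23, so s = 2 and d = 23.
24^23 mod 93 = 21.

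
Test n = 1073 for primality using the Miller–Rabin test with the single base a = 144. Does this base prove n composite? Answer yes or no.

yes

n − 1 = 1072 = 2^4 · 67, so s = 4 and d = 67.
Repeated squaring mod 1073: 144^1 ≡ 144, 144^2 ≡ 349, 144^4 ≡ 552, 144^8 ≡ 1045, 144^16 ≡ 784, 144^32 ≡ 900, 144^64 ≡ 958.
67 = 64 + 2 + 1, so 144^67 ≡ 958·349·144 ≡ 811 (mod 1073).
x_0 = 144^67 mod 1073 = 811.
x_0 is neither 1 nor 1072, so continue squaring.
x_1 = 811^2 mod 1073 = 1045.
x_2 = 1045^2 mod 1073 = 784.
x_3 = 784^2 mod 1073 = 900.
Reached i = s−1 = 3 without hitting −1: 144 is a Miller–Rabin witness and 1073 is composite.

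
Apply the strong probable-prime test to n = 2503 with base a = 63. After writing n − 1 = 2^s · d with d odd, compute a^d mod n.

2502

n − 1 = 2502 = 2^1 · 1251, so s = 1 and d = 1251.
Repeated squaring mod 2503: 63^1 ≡ 63, 63^2 ≡ 1466, 63^4 ≡ 1582, 63^8 ≡ 2227, 63^16 ≡ 1086, 63^32 ≡ 483, 63^64 ≡ 510, 63^128 ≡ 2291, 63^256 ≡ 2393, 63^512 ≡ 2088, 63^1024 ≡ 2021.
1251 = 1024 + 128 + 64 + 32 + 2 + 1, so 63^1251 ≡ 2021·2291·510·483·1466·63 ≡ 2502 (mod 2503).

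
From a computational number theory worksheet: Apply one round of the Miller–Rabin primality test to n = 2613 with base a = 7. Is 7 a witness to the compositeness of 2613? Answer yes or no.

n − 1 = 2612 = 2^2 · 653, so s = 2 and d = 653.
x_0 = 7^653 mod 2613 = 1324.
x_0 is neither 1 nor 2612, so continue squaring.
x_1 = 1324^2 mod 2613 = 2266.
Reached i = s−1 = 1 without hitting −1: 7 is a Miller–Rabin witness and 2613 is composite.

yes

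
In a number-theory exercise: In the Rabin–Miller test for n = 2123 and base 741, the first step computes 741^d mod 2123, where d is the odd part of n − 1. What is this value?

n − 1 = 2122 = 2^1 · 1061, so s = 1 and d = 1061.
Repeated squaring mod 2123: 741^1 ≡ 741, 741^2 ≡ 1347, 741^4 ≡ 1367, 741^8 ≡ 449, 741^16 ≡ 2039, 741^32 ≡ 687, 741^64 ≡ 663, 741^128 ≡ 108, 741^256 ≡ 1049, 741^512 ≡ 687, 741^1024 ≡ 663.
1061 = 1024 + 32 + 4 + 1, so 741^1061 ≡ 663·687·1367·741 ≡ 1434 (mod 2123).

1434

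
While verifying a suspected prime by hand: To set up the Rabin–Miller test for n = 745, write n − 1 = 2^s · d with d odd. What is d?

Halving: 744 → 372 → 186 → 93; 93 is odd.
So 744 = 2^3 · 93.

93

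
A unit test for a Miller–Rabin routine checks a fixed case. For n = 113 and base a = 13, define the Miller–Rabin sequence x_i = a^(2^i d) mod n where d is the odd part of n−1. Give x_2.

112

n − 1 = 112 = 2^4 · 7, so s = 4 and d = 7.
Repeated squaring mod 113: 13^1 ≡ 13, 13^2 ≡ 56, 13^4 ≡ 85.
7 = 4 + 2 + 1, so 13^7 ≡ 85·56·13 ≡ 69 (mod 113).
x_0 = 69.
x_1 = 69^2 mod 113 = 15.
x_2 = 15^2 mod 113 = 112.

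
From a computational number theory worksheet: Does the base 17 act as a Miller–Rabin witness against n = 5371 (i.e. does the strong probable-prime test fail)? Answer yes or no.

n − 1 = 5370 = 2^1 · 2685, so s = 1 and d = 2685.
x_0 = 17^2685 mod 5371 = 4865.
x_0 ∉ {1, 5370} and s = 1, so 17 is a Miller–Rabin witness and 5371 is composite.

yes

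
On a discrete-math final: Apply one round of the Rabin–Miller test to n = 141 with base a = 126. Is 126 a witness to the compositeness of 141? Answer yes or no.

yes

n − 1 = 140 = 2^2 · 35, so s = 2 and d = 35.
Repeated squaring mod 141: 126^1 ≡ 126, 126^2 ≡ 84, 126^4 ≡ 6, 126^8 ≡ 36, 126^16 ≡ 27, 126^32 ≡ 24.
35 = 32 + 2 + 1, so 126^35 ≡ 24·84·126 ≡ 75 (mod 141).
x_0 = 126^35 mod 141 = 75.
x_0 is neither 1 nor 140, so continue squaring.
x_1 = 75^2 mod 141 = 126.
Reached i = s−1 = 1 without hitting −1: 126 is a Miller–Rabin witness and 141 is composite.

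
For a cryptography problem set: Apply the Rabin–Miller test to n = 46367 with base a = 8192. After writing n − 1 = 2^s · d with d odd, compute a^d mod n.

n − 1 = 46366 = 2^1 · 23183, so s = 1 and d = 23183.
Repeated squaring mod 46367: 8192^1 ≡ 8192, 8192^2 ≡ 15815, 8192^4 ≡ 10627, 8192^8 ≡ 29484, 8192^16 ≡ 17740, 8192^32 ≡ 14771, 8192^64 ≡ 25706, 8192^128 ≡ 22319, 8192^256 ≡ 17080, 8192^512 ≡ 31603, 8192^1024 ≡ 4429, 8192^2048 ≡ 2800, 8192^4096 ≡ 3977, 8192^8192 ≡ 5382, 8192^16384 ≡ 32916.
23183 = 16384 + 4096 + 2048 + 512 + 128 + 8 + 4 + 2 + 1, so 8192^23183 ≡ 32916·3977·2800·31603·22319·29484·10627·15815·8192 ≡ 12300 (mod 46367).

12300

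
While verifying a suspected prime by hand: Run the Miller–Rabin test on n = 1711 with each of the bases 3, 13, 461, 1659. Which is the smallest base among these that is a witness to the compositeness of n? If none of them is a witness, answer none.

n − 1 = 1710 = 2^1 · 855, so s = 1 and d = 855.
Base 3: x_0 = 3^855 mod 1711 = 606. x_0 ∉ {1, 1710} and s = 1, so 3 is a Miller–Rabin witness and 1711 is composite.
Base 13: x_0 = 13^855 mod 1711 = 941. x_0 ∉ {1, 1710} and s = 1, so 13 is a Miller–Rabin witness and 1711 is composite.
Base 461: x_0 = 461^855 mod 1711 = 1656. x_0 ∉ {1, 1710} and s = 1, so 461 is a Miller–Rabin witness and 1711 is composite.
Base 1659: x_0 = 1659^855 mod 1711 = 441. x_0 ∉ {1, 1710} and s = 1, so 1659 is a Miller–Rabin witness and 1711 is composite.
The smallest witness among the given bases is 3.

3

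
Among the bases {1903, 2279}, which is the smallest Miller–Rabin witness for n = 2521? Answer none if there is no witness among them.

none

n − 1 = 2520 = 2^3 · 315, so s = 3 and d = 315.
Base 1903: x_0 = 1903^315 mod 2521 = 2520. x_0 = 2520 ≡ −1, so 1903 is not a witness.
Base 2279: x_0 = 2279^315 mod 2521 = 2520. x_0 = 2520 ≡ −1, so 2279 is not a witness.
No listed base is a witness for 2521.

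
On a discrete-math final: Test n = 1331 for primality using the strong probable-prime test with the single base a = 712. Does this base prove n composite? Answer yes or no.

yes

n − 1 = 1330 = 2^1 · 665, so s = 1 and d = 665.
Repeated squaring mod 1331: 712^1 ≡ 712, 712^2 ≡ 1164, 712^4 ≡ 1269, 712^8 ≡ 1182, 712^16 ≡ 905, 712^32 ≡ 460, 712^64 ≡ 1302, 712^128 ≡ 841, 712^256 ≡ 520, 712^512 ≡ 207.
665 = 512 + 128 + 16 + 8 + 1, so 712^665 ≡ 207·841·905·1182·712 ≡ 21 (mod 1331).
x_0 = 712^665 mod 1331 = 21.
x_0 ∉ {1, 1330} and s = 1, so 712 is a Miller–Rabin witness and 1331 is composite.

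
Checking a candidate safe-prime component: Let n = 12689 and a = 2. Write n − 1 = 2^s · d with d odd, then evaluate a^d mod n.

n − 1 = 12688 = 2^4 · 793, so s = 4 and d = 793.
2^793 mod 12689 = 6796.

6796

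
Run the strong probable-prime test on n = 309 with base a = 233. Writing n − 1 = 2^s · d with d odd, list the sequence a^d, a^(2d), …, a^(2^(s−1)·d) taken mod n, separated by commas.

n − 1 = 308 = 2^2 · 77, so s = 2 and d = 77.
x_0 = 233^77 mod 309 = 176.
x_1 = 176^2 mod 309 = 76.

176, 76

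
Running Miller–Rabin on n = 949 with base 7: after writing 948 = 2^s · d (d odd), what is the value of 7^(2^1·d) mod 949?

246

n − 1 = 948 = 2^2 · 237, so s = 2 and d = 237.
Repeated squaring mod 949: 7^1 ≡ 7, 7^2 ≡ 49, 7^4 ≡ 503, 7^8 ≡ 575, 7^16 ≡ 373, 7^32 ≡ 575, 7^64 ≡ 373, 7^128 ≡ 575.
237 = 128 + 64 + 32 + 8 + 4 + 1, so 7^237 ≡ 575·373·575·575·503·7 ≡ 866 (mod 949).
x_0 = 866.
x_1 = 866^2 mod 949 = 246.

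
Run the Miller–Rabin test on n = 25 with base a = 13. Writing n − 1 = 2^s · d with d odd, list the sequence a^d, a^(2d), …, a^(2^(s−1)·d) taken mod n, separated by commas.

n − 1 = 24 = 2^3 · 3, so s = 3 and d = 3.
x_0 = 13^3 mod 25 = 22.
x_1 = 22^2 mod 25 = 9.
x_2 = 9^2 mod 25 = 6.

22, 9, 6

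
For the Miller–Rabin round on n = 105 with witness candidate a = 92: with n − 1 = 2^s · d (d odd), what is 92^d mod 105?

n − 1 = 104 = 2^3 · 13, so s = 3 and d = 13.
92^13 mod 105 = 92.

92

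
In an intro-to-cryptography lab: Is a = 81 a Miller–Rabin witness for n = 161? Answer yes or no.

n − 1 = 160 = 2^5 · 5, so s = 5 and d = 5.
Repeated squaring mod 161: 81^1 ≡ 81, 81^2 ≡ 121, 81^4 ≡ 151.
5 = 4 + 1, so 81^5 ≡ 151·81 ≡ 156 (mod 161).
x_0 = 81^5 mod 161 = 156.
x_0 is neither 1 nor 160, so continue squaring.
x_1 = 156^2 mod 161 = 25.
x_2 = 25^2 mod 161 = 142.
x_3 = 142^2 mod 161 = 39.
x_4 = 39^2 mod 161 = 72.
Reached i = s−1 = 4 without hitting −1: 81 is a Miller–Rabin witness and 161 is composite.

yes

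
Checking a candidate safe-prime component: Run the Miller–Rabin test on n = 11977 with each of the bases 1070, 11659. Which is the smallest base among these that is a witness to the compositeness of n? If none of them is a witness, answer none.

1070

n − 1 = 11976 = 2^3 · 1497, so s = 3 and d = 1497.
Base 1070: x_0 = 1070^1497 mod 11977 = 6796. x_0 is neither 1 nor 11976, so continue squaring. x_1 = 6796^2 mod 11977 = 2304. x_2 = 2304^2 mod 11977 = 2605. Reached i = s−1 = 2 without hitting −1: 1070 is a Miller–Rabin witness and 11977 is composite.
Base 11659: x_0 = 11659^1497 mod 11977 = 7512. x_0 is neither 1 nor 11976, so continue squaring. x_1 = 7512^2 mod 11977 = 6497. x_2 = 6497^2 mod 11977 = 4061. Reached i = s−1 = 2 without hitting −1: 11659 is a Miller–Rabin witness and 11977 is composite.
The smallest witness among the given bases is 1070.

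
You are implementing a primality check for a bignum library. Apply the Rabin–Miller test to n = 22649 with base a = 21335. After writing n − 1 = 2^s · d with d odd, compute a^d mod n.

17947

n − 1 = 22648 = 2^3 · 2831, so s = 3 and d = 2831.
21335^2831 mod 22649 = 17947.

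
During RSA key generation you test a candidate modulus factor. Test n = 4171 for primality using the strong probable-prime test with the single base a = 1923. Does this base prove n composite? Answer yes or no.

yes

n − 1 = 4170 = 2^1 · 2085, so s = 1 and d = 2085.
x_0 = 1923^2085 mod 4171 = 3246.
x_0 ∉ {1, 4170} and s = 1, so 1923 is a Miller–Rabin witness and 4171 is composite.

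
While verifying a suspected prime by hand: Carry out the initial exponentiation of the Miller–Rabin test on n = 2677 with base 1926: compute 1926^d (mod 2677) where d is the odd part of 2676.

n − 1 = 2676 = 2^2 · 669, so s = 2 and d = 669.
1926^669 mod 2677 = 2676.

2676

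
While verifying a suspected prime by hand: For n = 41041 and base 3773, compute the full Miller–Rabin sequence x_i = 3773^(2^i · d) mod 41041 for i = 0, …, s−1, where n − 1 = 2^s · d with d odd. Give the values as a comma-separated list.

n − 1 = 41040 = 2^4 · 2565, so s = 4 and d = 2565.
x_0 = 3773^2565 mod 41041 = 6930.
x_1 = 6930^2 mod 41041 = 6930.
x_2 = 6930^2 mod 41041 = 6930.
x_3 = 6930^2 mod 41041 = 6930.

6930, 6930, 6930, 6930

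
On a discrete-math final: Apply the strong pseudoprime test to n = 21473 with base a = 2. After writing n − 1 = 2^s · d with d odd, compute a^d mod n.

n − 1 = 21472 = 2^5 · 671, so s = 5 and d = 671.
By repeated squaring, 2^671 ≡ 19697 (mod 21473).

19697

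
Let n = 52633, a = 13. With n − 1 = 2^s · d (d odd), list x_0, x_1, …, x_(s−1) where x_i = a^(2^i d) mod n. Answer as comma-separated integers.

36875, 44703, 41098

n − 1 = 52632 = 2^3 · 6579, so s = 3 and d = 6579.
x_0 = 13^6579 mod 52633 = 36875.
x_1 = 36875^2 mod 52633 = 44703.
x_2 = 44703^2 mod 52633 = 41098.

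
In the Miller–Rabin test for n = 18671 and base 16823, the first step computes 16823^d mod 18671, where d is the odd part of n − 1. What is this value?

n − 1 = 18670 = 2^1 · 9335, so s = 1 and d = 9335.
By repeated squaring, 16823^9335 ≡ 18670 (mod 18671).

18670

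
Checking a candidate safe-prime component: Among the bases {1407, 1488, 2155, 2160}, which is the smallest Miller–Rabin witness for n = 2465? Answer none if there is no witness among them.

n − 1 = 2464 = 2^5 · 77, so s = 5 and d = 77.
Base 1407: x_0 = 1407^77 mod 2465 = 302. x_0 is neither 1 nor 2464, so continue squaring. x_1 = 302^2 mod 2465 = 2464. x_1 ≡ −1, so 1407 is not a witness.
Base 1488: x_0 = 1488^77 mod 2465 = 1623. x_0 is neither 1 nor 2464, so continue squaring. x_1 = 1623^2 mod 2465 = 1509. x_2 = 1509^2 mod 2465 = 1886. x_3 = 1886^2 mod 2465 = 1. x_3 = 1 but x_2 ≠ ±1, a nontrivial square root of 1 — 1488 is a witness and 2465 is composite.
Base 2155: x_0 = 2155^77 mod 2465 = 115. x_0 is neither 1 nor 2464, so continue squaring. x_1 = 115^2 mod 2465 = 900. x_2 = 900^2 mod 2465 = 1480. x_3 = 1480^2 mod 2465 = 1480. x_4 = 1480^2 mod 2465 = 1480. Reached i = s−1 = 4 without hitting −1: 2155 is a Miller–Rabin witness and 2465 is composite.
Base 2160: x_0 = 2160^77 mod 2465 = 800. x_0 is neither 1 nor 2464, so continue squaring. x_1 = 800^2 mod 2465 = 1565. x_2 = 1565^2 mod 2465 = 1480. x_3 = 1480^2 mod 2465 = 1480. x_4 = 1480^2 mod 2465 = 1480. Reached i = s−1 = 4 without hitting −1: 2160 is a Miller–Rabin witness and 2465 is composite.
The smallest witness among the given bases is 1488.

1488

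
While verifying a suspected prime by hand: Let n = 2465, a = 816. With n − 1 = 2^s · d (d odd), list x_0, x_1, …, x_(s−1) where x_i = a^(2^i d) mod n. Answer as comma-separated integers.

2261, 2176, 2176, 2176, 2176

n − 1 = 2464 = 2^5 · 77, so s = 5 and d = 77.
x_0 = 816^77 mod 2465 = 2261.
x_1 = 2261^2 mod 2465 = 2176.
x_2 = 2176^2 mod 2465 = 2176.
x_3 = 2176^2 mod 2465 = 2176.
x_4 = 2176^2 mod 2465 = 2176.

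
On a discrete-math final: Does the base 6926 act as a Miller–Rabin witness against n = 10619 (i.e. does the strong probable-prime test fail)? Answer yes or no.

yes

n − 1 = 10618 = 2^1 · 5309, so s = 1 and d = 5309.
x_0 = 6926^5309 mod 10619 = 2791.
x_0 ∉ {1, 10618} and s = 1, so 6926 is a Miller–Rabin witness and 10619 is composite.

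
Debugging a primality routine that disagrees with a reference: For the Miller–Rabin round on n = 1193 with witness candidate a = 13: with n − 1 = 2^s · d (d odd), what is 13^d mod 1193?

n − 1 = 1192 = 2^3 · 149, so s = 3 and d = 149.
13^149 mod 1193 = 186.

186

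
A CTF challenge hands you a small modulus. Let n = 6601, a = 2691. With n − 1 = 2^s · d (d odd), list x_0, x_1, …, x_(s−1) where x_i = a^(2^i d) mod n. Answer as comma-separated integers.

n − 1 = 6600 = 2^3 · 825, so s = 3 and d = 825.
x_0 = 2691^825 mod 6601 = 5221.
x_1 = 5221^2 mod 6601 = 3312.
x_2 = 3312^2 mod 6601 = 5083.

5221, 3312, 5083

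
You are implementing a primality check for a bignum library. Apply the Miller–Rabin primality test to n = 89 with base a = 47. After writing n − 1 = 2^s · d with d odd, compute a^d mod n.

55

n − 1 = 88 = 2^3 · 11, so s = 3 and d = 11.
Repeated squaring mod 89: 47^1 ≡ 47, 47^2 ≡ 73, 47^4 ≡ 78, 47^8 ≡ 32.
11 = 8 + 2 + 1, so 47^11 ≡ 32·73·47 ≡ 55 (mod 89).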